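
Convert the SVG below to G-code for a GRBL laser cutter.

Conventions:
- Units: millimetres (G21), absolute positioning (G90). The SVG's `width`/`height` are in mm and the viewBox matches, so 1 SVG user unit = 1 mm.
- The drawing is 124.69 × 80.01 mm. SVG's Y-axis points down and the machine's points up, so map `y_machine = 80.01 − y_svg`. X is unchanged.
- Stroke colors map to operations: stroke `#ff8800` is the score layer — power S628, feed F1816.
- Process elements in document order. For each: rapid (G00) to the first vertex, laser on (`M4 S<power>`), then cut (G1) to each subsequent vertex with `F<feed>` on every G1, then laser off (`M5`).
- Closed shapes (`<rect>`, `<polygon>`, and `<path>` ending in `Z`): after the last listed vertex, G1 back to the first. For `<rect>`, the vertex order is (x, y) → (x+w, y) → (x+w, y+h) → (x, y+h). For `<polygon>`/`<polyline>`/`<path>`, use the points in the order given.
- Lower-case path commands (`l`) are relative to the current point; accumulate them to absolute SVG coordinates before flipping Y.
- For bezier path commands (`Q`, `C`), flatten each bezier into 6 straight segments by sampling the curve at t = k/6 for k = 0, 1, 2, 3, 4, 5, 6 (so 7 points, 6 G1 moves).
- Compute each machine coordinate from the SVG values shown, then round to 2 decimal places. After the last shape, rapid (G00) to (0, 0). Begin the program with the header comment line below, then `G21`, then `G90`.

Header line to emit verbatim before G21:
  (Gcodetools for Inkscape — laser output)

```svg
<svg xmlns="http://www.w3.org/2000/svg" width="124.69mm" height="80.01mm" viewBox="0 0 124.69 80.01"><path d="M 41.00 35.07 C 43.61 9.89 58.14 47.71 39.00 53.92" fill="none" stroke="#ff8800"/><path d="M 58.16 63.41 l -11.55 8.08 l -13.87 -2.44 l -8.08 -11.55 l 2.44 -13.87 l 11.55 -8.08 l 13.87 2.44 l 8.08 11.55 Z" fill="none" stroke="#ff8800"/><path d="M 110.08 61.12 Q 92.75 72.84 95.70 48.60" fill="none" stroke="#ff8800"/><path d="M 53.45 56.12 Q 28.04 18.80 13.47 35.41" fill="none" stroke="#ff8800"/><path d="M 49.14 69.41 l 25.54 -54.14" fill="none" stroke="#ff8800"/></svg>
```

1 u = 1 mm; y_m = 80.01 − y.

[1] `<path>` cubic bezier, #ff8800→score S628 F1816: (41.00,44.94) → (43.09,52.72) → (45.89,52.62) → (48.16,47.29) → (48.61,39.33) → (45.98,31.39) → (39.00,26.09)

[2] `<path>` regular polygon, #ff8800→score S628 F1816: (58.16,16.60) → (46.61,8.52) → (32.74,10.96) → (24.66,22.51) → (27.10,36.38) → (38.65,44.46) → (52.52,42.02) → (60.60,30.47) → (58.16,16.60) (closed)

[3] `<path>` quadratic bezier, #ff8800→score S628 F1816: (110.08,18.89) → (104.87,15.98) → (100.78,15.07) → (97.82,16.16) → (95.99,19.25) → (95.28,24.33) → (95.70,31.41)

[4] `<path>` quadratic bezier, #ff8800→score S628 F1816: (53.45,23.89) → (45.28,34.83) → (37.71,42.78) → (30.75,47.73) → (24.39,49.68) → (18.63,48.64) → (13.47,44.60)

[5] `<path>` line segment, #ff8800→score S628 F1816: (49.14,10.60) → (74.68,64.74)

(Gcodetools for Inkscape — laser output)
G21
G90
G00 X41.00 Y44.94
M4 S628
G1 X43.09 Y52.72 F1816
G1 X45.89 Y52.62 F1816
G1 X48.16 Y47.29 F1816
G1 X48.61 Y39.33 F1816
G1 X45.98 Y31.39 F1816
G1 X39.00 Y26.09 F1816
M5
G00 X58.16 Y16.60
M4 S628
G1 X46.61 Y8.52 F1816
G1 X32.74 Y10.96 F1816
G1 X24.66 Y22.51 F1816
G1 X27.10 Y36.38 F1816
G1 X38.65 Y44.46 F1816
G1 X52.52 Y42.02 F1816
G1 X60.60 Y30.47 F1816
G1 X58.16 Y16.60 F1816
M5
G00 X110.08 Y18.89
M4 S628
G1 X104.87 Y15.98 F1816
G1 X100.78 Y15.07 F1816
G1 X97.82 Y16.16 F1816
G1 X95.99 Y19.25 F1816
G1 X95.28 Y24.33 F1816
G1 X95.70 Y31.41 F1816
M5
G00 X53.45 Y23.89
M4 S628
G1 X45.28 Y34.83 F1816
G1 X37.71 Y42.78 F1816
G1 X30.75 Y47.73 F1816
G1 X24.39 Y49.68 F1816
G1 X18.63 Y48.64 F1816
G1 X13.47 Y44.60 F1816
M5
G00 X49.14 Y10.60
M4 S628
G1 X74.68 Y64.74 F1816
M5
G00 X0.00 Y0.00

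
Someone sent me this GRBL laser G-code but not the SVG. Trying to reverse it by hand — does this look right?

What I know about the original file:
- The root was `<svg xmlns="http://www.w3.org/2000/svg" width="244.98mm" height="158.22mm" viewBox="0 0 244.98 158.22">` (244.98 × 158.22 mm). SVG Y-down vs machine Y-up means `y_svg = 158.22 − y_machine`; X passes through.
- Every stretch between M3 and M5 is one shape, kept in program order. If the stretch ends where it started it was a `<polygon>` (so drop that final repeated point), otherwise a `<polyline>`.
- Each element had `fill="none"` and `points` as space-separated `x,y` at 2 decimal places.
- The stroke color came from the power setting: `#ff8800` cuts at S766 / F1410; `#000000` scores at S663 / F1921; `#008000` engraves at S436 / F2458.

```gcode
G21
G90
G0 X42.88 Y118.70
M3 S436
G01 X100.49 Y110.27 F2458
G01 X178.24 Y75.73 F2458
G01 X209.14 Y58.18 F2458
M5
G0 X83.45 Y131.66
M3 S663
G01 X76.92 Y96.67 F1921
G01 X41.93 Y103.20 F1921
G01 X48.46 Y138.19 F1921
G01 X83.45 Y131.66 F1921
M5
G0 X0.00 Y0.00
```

Machine Y-up, SVG Y-down with viewBox height 158.22, so y_svg = 158.22 − y_machine; X carries over.

Run 1: S436 ⇒ engrave layer `#008000`. The run is open, so emit a `<polyline>` with points (Y-flipped): 42.88,39.52 100.49,47.95 178.24,82.49 209.14,100.04.

Run 2: power S663 maps to stroke `#000000` (score). The run returns to its start, so emit a `<polygon>` with points (Y-flipped): 83.45,26.56 76.92,61.55 41.93,55.02 48.46,20.03.

<svg xmlns="http://www.w3.org/2000/svg" width="244.98mm" height="158.22mm" viewBox="0 0 244.98 158.22">
  <polyline points="42.88,39.52 100.49,47.95 178.24,82.49 209.14,100.04" fill="none" stroke="#008000"/>
  <polygon points="83.45,26.56 76.92,61.55 41.93,55.02 48.46,20.03" fill="none" stroke="#000000"/>
</svg>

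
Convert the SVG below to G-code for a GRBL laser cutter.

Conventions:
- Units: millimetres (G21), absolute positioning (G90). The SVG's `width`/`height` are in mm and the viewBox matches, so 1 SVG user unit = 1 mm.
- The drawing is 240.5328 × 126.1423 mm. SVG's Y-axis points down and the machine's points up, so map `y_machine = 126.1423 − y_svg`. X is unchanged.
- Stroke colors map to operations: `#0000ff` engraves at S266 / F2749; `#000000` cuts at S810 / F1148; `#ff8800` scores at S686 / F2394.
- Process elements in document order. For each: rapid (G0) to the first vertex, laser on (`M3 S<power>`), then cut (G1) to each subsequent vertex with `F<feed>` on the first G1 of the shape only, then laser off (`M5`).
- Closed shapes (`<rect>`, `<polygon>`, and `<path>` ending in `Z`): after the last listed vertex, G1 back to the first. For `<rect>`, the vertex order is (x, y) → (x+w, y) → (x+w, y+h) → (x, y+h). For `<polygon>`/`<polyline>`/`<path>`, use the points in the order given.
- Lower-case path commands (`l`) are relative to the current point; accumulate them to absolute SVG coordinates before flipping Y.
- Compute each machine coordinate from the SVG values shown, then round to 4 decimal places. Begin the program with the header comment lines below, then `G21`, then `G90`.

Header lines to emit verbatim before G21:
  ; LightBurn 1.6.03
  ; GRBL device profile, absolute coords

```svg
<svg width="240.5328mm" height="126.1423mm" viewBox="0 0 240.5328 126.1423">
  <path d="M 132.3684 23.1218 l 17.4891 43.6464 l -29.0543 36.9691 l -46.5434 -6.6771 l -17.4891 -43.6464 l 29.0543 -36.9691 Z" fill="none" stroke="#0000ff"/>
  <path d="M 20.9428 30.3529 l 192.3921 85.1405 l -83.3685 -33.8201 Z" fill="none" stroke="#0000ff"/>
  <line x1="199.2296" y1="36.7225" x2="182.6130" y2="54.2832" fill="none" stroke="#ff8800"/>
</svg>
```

; LightBurn 1.6.03
; GRBL device profile, absolute coords
G21
G90
G0 X132.3684 Y103.0205
M3 S266
G1 X149.8575 Y59.3741 F2749
G1 X120.8032 Y22.4050
G1 X74.2598 Y29.0821
G1 X56.7707 Y72.7285
G1 X85.8250 Y109.6976
G1 X132.3684 Y103.0205
M5
G0 X20.9428 Y95.7894
M3 S266
G1 X213.3349 Y10.6489 F2749
G1 X129.9664 Y44.4690
G1 X20.9428 Y95.7894
M5
G0 X199.2296 Y89.4198
M3 S686
G1 X182.6130 Y71.8591 F2394
M5

Since the viewBox matches the mm dimensions, user units are millimetres directly. The only transform is the Y-flip y_m = 126.1423 − y_svg.

Shape 1 is a regular polygon drawn with `<path>`. Its stroke #0000ff means engrave at S266, F2749. After flipping Y the toolpath is (132.3684,103.0205) → (149.8575,59.3741) → (120.8032,22.4050) → (74.2598,29.0821) → (56.7707,72.7285) → (85.8250,109.6976) → (132.3684,103.0205), returning to the start.

Shape 2 is a closed polygon drawn with `<path>`. Its stroke #0000ff means engrave at S266, F2749. After flipping Y the toolpath is (20.9428,95.7894) → (213.3349,10.6489) → (129.9664,44.4690) → (20.9428,95.7894), returning to the start.

Shape 3 is a line segment drawn with `<line>`. Its stroke #ff8800 means score at S686, F2394. After flipping Y the toolpath is (199.2296,89.4198) → (182.6130,71.8591).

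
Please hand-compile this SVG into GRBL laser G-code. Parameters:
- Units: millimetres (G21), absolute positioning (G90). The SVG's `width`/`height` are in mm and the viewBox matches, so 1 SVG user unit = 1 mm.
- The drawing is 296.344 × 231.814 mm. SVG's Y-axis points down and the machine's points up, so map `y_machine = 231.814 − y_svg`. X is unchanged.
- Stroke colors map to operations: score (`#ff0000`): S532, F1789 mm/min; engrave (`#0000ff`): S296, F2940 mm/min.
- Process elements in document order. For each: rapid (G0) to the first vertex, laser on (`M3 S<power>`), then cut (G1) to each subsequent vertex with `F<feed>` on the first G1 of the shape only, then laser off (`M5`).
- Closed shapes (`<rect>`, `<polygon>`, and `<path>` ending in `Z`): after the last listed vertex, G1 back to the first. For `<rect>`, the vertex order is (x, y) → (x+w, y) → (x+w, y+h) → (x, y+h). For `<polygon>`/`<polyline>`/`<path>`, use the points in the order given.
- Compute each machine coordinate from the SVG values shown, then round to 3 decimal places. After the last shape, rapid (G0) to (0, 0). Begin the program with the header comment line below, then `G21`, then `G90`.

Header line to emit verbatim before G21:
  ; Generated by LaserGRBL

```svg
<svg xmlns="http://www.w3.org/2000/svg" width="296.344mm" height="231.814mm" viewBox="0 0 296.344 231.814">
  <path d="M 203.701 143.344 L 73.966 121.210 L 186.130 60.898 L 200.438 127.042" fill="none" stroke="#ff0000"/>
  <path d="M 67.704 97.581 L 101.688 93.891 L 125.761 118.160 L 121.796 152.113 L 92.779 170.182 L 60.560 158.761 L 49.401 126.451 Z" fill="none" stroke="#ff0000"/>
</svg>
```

; Generated by LaserGRBL
G21
G90
G0 X203.701 Y88.470
M3 S532
G1 X73.966 Y110.604 F1789
G1 X186.130 Y170.916
G1 X200.438 Y104.772
M5
G0 X67.704 Y134.233
M3 S532
G1 X101.688 Y137.923 F1789
G1 X125.761 Y113.654
G1 X121.796 Y79.701
G1 X92.779 Y61.632
G1 X60.560 Y73.053
G1 X49.401 Y105.363
G1 X67.704 Y134.233
M5
G0 X0.000 Y0.000

viewBox `0 0 296.344 231.814` with mm width/height → 1 unit = 1 mm. Flip: y_m = 231.814 − y_svg.

**Shape 1** — `<path>` open polyline, stroke `#ff0000` → score (S532, F1789). Machine vertices: (203.701,88.470) → (73.966,110.604) → (186.130,170.916) → (200.438,104.772). Open path.

**Shape 2** — `<path>` regular polygon, stroke `#ff0000` → score (S532, F1789). Machine vertices: (67.704,134.233) → (101.688,137.923) → (125.761,113.654) → (121.796,79.701) → (92.779,61.632) → (60.560,73.053) → (49.401,105.363) → (67.704,134.233). Closed: final G1 returns to the first vertex.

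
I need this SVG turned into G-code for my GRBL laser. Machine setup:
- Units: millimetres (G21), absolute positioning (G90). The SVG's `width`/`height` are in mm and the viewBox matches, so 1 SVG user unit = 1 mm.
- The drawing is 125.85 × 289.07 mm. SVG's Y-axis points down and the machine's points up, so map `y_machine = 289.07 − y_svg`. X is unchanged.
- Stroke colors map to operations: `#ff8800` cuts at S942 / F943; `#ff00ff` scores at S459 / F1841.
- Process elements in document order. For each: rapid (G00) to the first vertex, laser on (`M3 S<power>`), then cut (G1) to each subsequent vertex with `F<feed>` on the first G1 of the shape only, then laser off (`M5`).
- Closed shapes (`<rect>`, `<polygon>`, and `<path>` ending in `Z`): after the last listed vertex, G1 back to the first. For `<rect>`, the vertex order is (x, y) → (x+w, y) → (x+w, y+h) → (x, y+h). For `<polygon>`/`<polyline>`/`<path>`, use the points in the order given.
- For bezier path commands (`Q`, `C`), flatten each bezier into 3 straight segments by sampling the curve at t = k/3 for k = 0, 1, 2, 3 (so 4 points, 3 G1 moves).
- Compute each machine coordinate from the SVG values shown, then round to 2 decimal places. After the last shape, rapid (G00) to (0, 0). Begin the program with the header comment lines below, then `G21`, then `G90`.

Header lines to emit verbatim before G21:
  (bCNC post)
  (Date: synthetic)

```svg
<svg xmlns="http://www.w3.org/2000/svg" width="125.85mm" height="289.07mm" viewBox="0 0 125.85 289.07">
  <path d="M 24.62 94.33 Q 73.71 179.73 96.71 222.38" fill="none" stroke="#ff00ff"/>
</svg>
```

1 u = 1 mm; y_m = 289.07 − y.

[1] `<path>` quadratic bezier, #ff00ff→score S459 F1841: (24.62,194.74) → (54.45,142.56) → (78.48,99.87) → (96.71,66.69)

(bCNC post)
(Date: synthetic)
G21
G90
G00 X24.62 Y194.74
M3 S459
G1 X54.45 Y142.56 F1841
G1 X78.48 Y99.87
G1 X96.71 Y66.69
M5
G00 X0.00 Y0.00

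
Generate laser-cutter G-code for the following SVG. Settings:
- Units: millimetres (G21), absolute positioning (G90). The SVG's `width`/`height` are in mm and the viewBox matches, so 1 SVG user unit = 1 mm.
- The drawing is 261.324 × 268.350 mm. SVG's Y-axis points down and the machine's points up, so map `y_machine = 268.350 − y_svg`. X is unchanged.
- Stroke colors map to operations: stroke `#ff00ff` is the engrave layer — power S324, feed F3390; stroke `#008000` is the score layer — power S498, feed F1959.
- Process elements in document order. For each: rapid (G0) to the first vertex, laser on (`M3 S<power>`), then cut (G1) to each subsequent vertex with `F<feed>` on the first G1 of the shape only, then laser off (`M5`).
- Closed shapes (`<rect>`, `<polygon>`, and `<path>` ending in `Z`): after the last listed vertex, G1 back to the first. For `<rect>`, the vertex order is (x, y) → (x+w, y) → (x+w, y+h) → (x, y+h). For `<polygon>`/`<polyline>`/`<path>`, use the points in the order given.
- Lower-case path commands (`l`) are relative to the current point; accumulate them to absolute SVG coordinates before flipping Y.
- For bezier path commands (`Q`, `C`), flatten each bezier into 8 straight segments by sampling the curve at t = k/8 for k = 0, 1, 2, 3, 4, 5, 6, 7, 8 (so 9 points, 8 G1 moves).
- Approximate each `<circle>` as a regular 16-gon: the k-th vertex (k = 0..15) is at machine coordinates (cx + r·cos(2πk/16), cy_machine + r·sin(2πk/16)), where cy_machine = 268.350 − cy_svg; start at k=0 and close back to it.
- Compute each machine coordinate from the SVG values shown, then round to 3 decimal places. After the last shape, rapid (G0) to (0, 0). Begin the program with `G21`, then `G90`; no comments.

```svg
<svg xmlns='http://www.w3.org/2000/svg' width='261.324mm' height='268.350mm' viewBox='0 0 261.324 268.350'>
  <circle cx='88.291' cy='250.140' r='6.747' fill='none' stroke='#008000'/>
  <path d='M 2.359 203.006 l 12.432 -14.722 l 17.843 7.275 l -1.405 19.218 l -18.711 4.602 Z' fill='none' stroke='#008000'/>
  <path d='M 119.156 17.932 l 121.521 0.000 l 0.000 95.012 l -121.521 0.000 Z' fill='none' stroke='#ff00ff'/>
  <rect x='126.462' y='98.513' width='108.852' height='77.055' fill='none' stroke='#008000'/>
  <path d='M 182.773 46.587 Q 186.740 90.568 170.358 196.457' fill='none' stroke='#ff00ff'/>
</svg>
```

G21
G90
G0 X95.038 Y18.210
M3 S498
G1 X94.524 Y20.792 F1959
G1 X93.062 Y22.981
G1 X90.873 Y24.443
G1 X88.291 Y24.957
G1 X85.709 Y24.443
G1 X83.520 Y22.981
G1 X82.058 Y20.792
G1 X81.544 Y18.210
G1 X82.058 Y15.628
G1 X83.520 Y13.439
G1 X85.709 Y11.977
G1 X88.291 Y11.463
G1 X90.873 Y11.977
G1 X93.062 Y13.439
G1 X94.524 Y15.628
G1 X95.038 Y18.210
M5
G0 X2.359 Y65.344
M3 S498
G1 X14.791 Y80.066 F1959
G1 X32.634 Y72.791
G1 X31.229 Y53.573
G1 X12.518 Y48.971
G1 X2.359 Y65.344
M5
G0 X119.156 Y250.418
M3 S324
G1 X240.677 Y250.418 F3390
G1 X240.677 Y155.406
G1 X119.156 Y155.406
G1 X119.156 Y250.418
M5
G0 X126.462 Y169.837
M3 S498
G1 X235.314 Y169.837 F1959
G1 X235.314 Y92.782
G1 X126.462 Y92.782
G1 X126.462 Y169.837
M5
G0 X182.773 Y221.763
M3 S324
G1 X183.447 Y209.800 F3390
G1 X183.485 Y195.903
G1 X182.887 Y180.071
G1 X181.653 Y162.305
G1 X179.783 Y142.604
G1 X177.277 Y120.968
G1 X174.136 Y97.398
G1 X170.358 Y71.893
M5
G0 X0.000 Y0.000

Since the viewBox matches the mm dimensions, user units are millimetres directly. The only transform is the Y-flip y_m = 268.350 − y_svg.

Shape 1 is a circle drawn with `<circle>`. Its stroke #008000 means score at S498, F1959. After flipping Y the toolpath is (95.038,18.210) → (94.524,20.792) → (93.062,22.981) → (90.873,24.443) → (88.291,24.957) → (85.709,24.443) → (83.520,22.981) → (82.058,20.792) → (81.544,18.210) → (82.058,15.628) → (83.520,13.439) → (85.709,11.977) → (88.291,11.463) → (90.873,11.977) → (93.062,13.439) → (94.524,15.628) → (95.038,18.210), returning to the start.

Shape 2 is a regular polygon drawn with `<path>`. Its stroke #008000 means score at S498, F1959. After flipping Y the toolpath is (2.359,65.344) → (14.791,80.066) → (32.634,72.791) → (31.229,53.573) → (12.518,48.971) → (2.359,65.344), returning to the start.

Shape 3 is a rectangle drawn with `<path>`. Its stroke #ff00ff means engrave at S324, F3390. After flipping Y the toolpath is (119.156,250.418) → (240.677,250.418) → (240.677,155.406) → (119.156,155.406) → (119.156,250.418), returning to the start.

Shape 4 is a rectangle drawn with `<rect>`. Its stroke #008000 means score at S498, F1959. After flipping Y the toolpath is (126.462,169.837) → (235.314,169.837) → (235.314,92.782) → (126.462,92.782) → (126.462,169.837), returning to the start.

Shape 5 is a quadratic bezier drawn with `<path>`. Its stroke #ff00ff means engrave at S324, F3390. After flipping Y the toolpath is (182.773,221.763) → (183.447,209.800) → (183.485,195.903) → (182.887,180.071) → (181.653,162.305) → (179.783,142.604) → (177.277,120.968) → (174.136,97.398) → (170.358,71.893).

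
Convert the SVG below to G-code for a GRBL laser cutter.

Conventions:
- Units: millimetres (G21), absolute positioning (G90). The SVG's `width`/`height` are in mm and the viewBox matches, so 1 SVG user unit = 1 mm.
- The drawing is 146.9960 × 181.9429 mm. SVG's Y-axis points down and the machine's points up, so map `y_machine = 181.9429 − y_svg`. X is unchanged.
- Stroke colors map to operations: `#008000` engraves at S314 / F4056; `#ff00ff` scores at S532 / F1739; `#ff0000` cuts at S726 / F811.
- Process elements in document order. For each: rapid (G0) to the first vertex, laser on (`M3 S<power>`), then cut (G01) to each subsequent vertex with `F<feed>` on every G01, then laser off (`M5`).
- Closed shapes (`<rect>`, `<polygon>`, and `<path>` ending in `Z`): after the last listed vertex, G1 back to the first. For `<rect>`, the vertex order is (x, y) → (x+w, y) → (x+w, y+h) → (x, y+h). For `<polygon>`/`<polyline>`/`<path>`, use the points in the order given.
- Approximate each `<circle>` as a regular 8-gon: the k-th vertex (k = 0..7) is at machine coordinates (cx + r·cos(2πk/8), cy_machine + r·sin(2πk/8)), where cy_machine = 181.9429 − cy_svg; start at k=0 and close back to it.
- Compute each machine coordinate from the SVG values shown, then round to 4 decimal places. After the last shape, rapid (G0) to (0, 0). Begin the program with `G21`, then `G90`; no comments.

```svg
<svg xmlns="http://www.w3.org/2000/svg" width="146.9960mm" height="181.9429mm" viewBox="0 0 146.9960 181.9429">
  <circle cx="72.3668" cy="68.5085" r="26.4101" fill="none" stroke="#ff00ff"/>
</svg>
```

viewBox `0 0 146.9960 181.9429` with mm width/height → 1 unit = 1 mm. Flip: y_m = 181.9429 − y_svg.

**Shape 1** — `<circle>` circle, stroke `#ff00ff` → score (S532, F1739). Machine vertices: (98.7769,113.4344) → (91.0416,132.1092) → (72.3668,139.8445) → (53.6920,132.1092) → (45.9567,113.4344) → (53.6920,94.7596) → (72.3668,87.0243) → (91.0416,94.7596) → (98.7769,113.4344). Closed: final G1 returns to the first vertex.

G21
G90
G0 X98.7769 Y113.4344
M3 S532
G01 X91.0416 Y132.1092 F1739
G01 X72.3668 Y139.8445 F1739
G01 X53.6920 Y132.1092 F1739
G01 X45.9567 Y113.4344 F1739
G01 X53.6920 Y94.7596 F1739
G01 X72.3668 Y87.0243 F1739
G01 X91.0416 Y94.7596 F1739
G01 X98.7769 Y113.4344 F1739
M5
G0 X0.0000 Y0.0000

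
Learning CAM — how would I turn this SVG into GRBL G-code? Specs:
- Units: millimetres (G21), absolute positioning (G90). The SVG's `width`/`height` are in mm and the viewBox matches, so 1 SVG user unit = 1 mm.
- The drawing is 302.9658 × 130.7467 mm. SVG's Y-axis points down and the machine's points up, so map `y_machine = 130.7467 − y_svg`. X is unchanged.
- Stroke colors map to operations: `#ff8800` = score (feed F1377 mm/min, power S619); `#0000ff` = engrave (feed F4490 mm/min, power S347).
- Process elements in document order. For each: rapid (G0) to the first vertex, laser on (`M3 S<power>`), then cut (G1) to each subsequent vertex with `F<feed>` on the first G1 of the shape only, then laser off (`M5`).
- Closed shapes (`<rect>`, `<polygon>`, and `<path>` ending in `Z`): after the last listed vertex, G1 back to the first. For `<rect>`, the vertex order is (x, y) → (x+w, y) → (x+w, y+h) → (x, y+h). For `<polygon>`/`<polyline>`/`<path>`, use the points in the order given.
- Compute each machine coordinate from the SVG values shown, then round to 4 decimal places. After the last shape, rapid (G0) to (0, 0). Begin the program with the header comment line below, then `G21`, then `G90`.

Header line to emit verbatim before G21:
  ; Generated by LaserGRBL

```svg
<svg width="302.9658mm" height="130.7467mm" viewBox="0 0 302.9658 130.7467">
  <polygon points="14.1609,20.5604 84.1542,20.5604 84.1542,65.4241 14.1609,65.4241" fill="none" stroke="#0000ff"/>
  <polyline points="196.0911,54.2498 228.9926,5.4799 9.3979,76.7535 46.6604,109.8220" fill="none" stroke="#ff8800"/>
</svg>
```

; Generated by LaserGRBL
G21
G90
G0 X14.1609 Y110.1863
M3 S347
G1 X84.1542 Y110.1863 F4490
G1 X84.1542 Y65.3226
G1 X14.1609 Y65.3226
G1 X14.1609 Y110.1863
M5
G0 X196.0911 Y76.4969
M3 S619
G1 X228.9926 Y125.2668 F1377
G1 X9.3979 Y53.9932
G1 X46.6604 Y20.9247
M5
G0 X0.0000 Y0.0000

Since the viewBox matches the mm dimensions, user units are millimetres directly. The only transform is the Y-flip y_m = 130.7467 − y_svg.

Shape 1 is a rectangle drawn with `<polygon>`. Its stroke #0000ff means engrave at S347, F4490. After flipping Y the toolpath is (14.1609,110.1863) → (84.1542,110.1863) → (84.1542,65.3226) → (14.1609,65.3226) → (14.1609,110.1863), returning to the start.

Shape 2 is a open polyline drawn with `<polyline>`. Its stroke #ff8800 means score at S619, F1377. After flipping Y the toolpath is (196.0911,76.4969) → (228.9926,125.2668) → (9.3979,53.9932) → (46.6604,20.9247).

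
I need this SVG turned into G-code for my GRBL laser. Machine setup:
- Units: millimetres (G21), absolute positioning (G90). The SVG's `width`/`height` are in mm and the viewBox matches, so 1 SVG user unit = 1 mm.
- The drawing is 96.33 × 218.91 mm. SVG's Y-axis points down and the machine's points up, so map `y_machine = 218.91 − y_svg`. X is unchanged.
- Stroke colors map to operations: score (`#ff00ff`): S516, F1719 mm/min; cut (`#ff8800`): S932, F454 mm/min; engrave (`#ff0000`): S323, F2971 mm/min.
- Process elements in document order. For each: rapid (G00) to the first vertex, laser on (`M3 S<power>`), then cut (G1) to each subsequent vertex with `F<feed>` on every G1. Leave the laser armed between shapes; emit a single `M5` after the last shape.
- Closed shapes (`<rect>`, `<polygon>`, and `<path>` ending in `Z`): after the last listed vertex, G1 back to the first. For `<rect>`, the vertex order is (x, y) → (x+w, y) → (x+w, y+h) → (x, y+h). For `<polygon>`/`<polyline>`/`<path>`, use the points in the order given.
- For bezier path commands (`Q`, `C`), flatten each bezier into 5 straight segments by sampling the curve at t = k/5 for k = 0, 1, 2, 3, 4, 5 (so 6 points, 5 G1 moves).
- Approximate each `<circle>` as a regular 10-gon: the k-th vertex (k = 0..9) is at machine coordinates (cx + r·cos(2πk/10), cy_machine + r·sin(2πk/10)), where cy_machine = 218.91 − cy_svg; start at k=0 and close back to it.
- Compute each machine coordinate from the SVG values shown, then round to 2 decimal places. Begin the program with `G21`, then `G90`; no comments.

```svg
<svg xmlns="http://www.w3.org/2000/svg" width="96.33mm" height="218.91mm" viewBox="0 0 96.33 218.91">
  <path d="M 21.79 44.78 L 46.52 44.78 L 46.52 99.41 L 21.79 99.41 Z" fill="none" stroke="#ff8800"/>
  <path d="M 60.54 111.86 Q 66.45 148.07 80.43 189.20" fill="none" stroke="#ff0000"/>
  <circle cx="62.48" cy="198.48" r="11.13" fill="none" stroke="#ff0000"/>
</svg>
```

viewBox `0 0 96.33 218.91` with mm width/height → 1 unit = 1 mm. Flip: y_m = 218.91 − y_svg.

**Shape 1** — `<path>` rectangle, stroke `#ff8800` → cut (S932, F454). Machine vertices: (21.79,174.13) → (46.52,174.13) → (46.52,119.50) → (21.79,119.50) → (21.79,174.13). Closed: final G1 returns to the first vertex.

**Shape 2** — `<path>` quadratic bezier, stroke `#ff0000` → engrave (S323, F2971). Control points (SVG): P0=(60.54,111.86), P1=(66.45,148.07), P2=(80.43,189.20); sampled at t=k/5. Machine vertices: (60.54,107.05) → (63.23,92.37) → (66.56,77.29) → (70.54,61.83) → (75.16,45.97) → (80.43,29.71). Open path.

**Shape 3** — `<circle>` circle, stroke `#ff0000` → engrave (S323, F2971). Machine vertices: (73.61,20.43) → (71.48,26.97) → (65.92,31.02) → (59.04,31.02) → (53.48,26.97) → (51.35,20.43) → (53.48,13.89) → (59.04,9.84) → (65.92,9.84) → (71.48,13.89) → (73.61,20.43). Closed: final G1 returns to the first vertex.

G21
G90
G00 X21.79 Y174.13
M3 S932
G1 X46.52 Y174.13 F454
G1 X46.52 Y119.50 F454
G1 X21.79 Y119.50 F454
G1 X21.79 Y174.13 F454
G00 X60.54 Y107.05
M3 S323
G1 X63.23 Y92.37 F2971
G1 X66.56 Y77.29 F2971
G1 X70.54 Y61.83 F2971
G1 X75.16 Y45.97 F2971
G1 X80.43 Y29.71 F2971
G00 X73.61 Y20.43
M3 S323
G1 X71.48 Y26.97 F2971
G1 X65.92 Y31.02 F2971
G1 X59.04 Y31.02 F2971
G1 X53.48 Y26.97 F2971
G1 X51.35 Y20.43 F2971
G1 X53.48 Y13.89 F2971
G1 X59.04 Y9.84 F2971
G1 X65.92 Y9.84 F2971
G1 X71.48 Y13.89 F2971
G1 X73.61 Y20.43 F2971
M5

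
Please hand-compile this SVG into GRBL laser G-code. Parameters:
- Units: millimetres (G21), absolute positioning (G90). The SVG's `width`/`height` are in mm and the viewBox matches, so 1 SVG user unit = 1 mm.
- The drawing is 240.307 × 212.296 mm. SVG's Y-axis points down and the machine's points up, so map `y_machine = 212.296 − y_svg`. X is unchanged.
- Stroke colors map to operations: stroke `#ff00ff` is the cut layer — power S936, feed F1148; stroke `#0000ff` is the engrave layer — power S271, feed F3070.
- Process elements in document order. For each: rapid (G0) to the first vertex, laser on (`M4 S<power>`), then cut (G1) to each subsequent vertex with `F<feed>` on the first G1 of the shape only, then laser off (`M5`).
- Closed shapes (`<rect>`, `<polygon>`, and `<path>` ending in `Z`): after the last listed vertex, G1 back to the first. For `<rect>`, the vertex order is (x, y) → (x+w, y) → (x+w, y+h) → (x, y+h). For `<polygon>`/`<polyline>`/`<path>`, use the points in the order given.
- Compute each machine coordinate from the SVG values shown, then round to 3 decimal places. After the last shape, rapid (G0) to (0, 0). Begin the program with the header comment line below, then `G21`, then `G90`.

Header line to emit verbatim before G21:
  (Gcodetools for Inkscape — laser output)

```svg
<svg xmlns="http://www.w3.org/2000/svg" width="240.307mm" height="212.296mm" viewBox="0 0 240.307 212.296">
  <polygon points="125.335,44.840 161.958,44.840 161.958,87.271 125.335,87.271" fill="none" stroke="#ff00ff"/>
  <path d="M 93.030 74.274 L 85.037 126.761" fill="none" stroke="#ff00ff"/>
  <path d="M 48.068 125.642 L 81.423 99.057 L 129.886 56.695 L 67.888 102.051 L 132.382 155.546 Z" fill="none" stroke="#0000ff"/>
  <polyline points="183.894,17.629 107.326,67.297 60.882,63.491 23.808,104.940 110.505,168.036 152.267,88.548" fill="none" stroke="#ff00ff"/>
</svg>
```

viewBox `0 0 240.307 212.296` with mm width/height → 1 unit = 1 mm. Flip: y_m = 212.296 − y_svg.

**Shape 1** — `<polygon>` rectangle, stroke `#ff00ff` → cut (S936, F1148). Machine vertices: (125.335,167.456) → (161.958,167.456) → (161.958,125.025) → (125.335,125.025) → (125.335,167.456). Closed: final G1 returns to the first vertex.

**Shape 2** — `<path>` line segment, stroke `#ff00ff` → cut (S936, F1148). Machine vertices: (93.030,138.022) → (85.037,85.535). Open path.

**Shape 3** — `<path>` closed polygon, stroke `#0000ff` → engrave (S271, F3070). Machine vertices: (48.068,86.654) → (81.423,113.239) → (129.886,155.601) → (67.888,110.245) → (132.382,56.750) → (48.068,86.654). Closed: final G1 returns to the first vertex.

**Shape 4** — `<polyline>` open polyline, stroke `#ff00ff` → cut (S936, F1148). Machine vertices: (183.894,194.667) → (107.326,144.999) → (60.882,148.805) → (23.808,107.356) → (110.505,44.260) → (152.267,123.748). Open path.

(Gcodetools for Inkscape — laser output)
G21
G90
G0 X125.335 Y167.456
M4 S936
G1 X161.958 Y167.456 F1148
G1 X161.958 Y125.025
G1 X125.335 Y125.025
G1 X125.335 Y167.456
M5
G0 X93.030 Y138.022
M4 S936
G1 X85.037 Y85.535 F1148
M5
G0 X48.068 Y86.654
M4 S271
G1 X81.423 Y113.239 F3070
G1 X129.886 Y155.601
G1 X67.888 Y110.245
G1 X132.382 Y56.750
G1 X48.068 Y86.654
M5
G0 X183.894 Y194.667
M4 S936
G1 X107.326 Y144.999 F1148
G1 X60.882 Y148.805
G1 X23.808 Y107.356
G1 X110.505 Y44.260
G1 X152.267 Y123.748
M5
G0 X0.000 Y0.000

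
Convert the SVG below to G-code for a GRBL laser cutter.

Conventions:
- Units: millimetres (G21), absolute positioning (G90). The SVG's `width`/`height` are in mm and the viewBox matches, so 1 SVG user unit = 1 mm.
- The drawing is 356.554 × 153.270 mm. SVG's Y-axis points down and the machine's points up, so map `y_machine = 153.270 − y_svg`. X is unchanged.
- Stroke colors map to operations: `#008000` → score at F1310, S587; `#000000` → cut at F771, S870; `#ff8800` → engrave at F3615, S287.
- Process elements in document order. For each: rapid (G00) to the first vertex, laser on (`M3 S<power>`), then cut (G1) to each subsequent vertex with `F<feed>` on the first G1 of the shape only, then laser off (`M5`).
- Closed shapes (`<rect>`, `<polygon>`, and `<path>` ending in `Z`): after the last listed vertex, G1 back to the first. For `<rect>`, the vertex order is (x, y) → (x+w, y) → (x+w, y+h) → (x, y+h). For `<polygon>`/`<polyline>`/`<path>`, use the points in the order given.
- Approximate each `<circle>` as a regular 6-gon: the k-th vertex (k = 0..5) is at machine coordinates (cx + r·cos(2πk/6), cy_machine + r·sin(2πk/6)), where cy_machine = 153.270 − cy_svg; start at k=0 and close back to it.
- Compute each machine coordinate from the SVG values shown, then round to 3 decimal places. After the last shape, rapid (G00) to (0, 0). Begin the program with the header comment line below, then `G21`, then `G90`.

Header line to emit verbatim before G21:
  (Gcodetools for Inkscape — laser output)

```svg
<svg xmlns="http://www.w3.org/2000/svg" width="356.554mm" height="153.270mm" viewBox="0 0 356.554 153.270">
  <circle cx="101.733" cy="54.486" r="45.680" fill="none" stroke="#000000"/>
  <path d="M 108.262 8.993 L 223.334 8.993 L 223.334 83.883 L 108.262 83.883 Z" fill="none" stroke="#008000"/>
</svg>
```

1 u = 1 mm; y_m = 153.270 − y.

[1] `<circle>` circle, #000000→cut S870 F771: (147.413,98.784) → (124.573,138.344) → (78.893,138.344) → (56.053,98.784) → (78.893,59.224) → (124.573,59.224) → (147.413,98.784) (closed)

[2] `<path>` rectangle, #008000→score S587 F1310: (108.262,144.277) → (223.334,144.277) → (223.334,69.387) → (108.262,69.387) → (108.262,144.277) (closed)

(Gcodetools for Inkscape — laser output)
G21
G90
G00 X147.413 Y98.784
M3 S870
G1 X124.573 Y138.344 F771
G1 X78.893 Y138.344
G1 X56.053 Y98.784
G1 X78.893 Y59.224
G1 X124.573 Y59.224
G1 X147.413 Y98.784
M5
G00 X108.262 Y144.277
M3 S587
G1 X223.334 Y144.277 F1310
G1 X223.334 Y69.387
G1 X108.262 Y69.387
G1 X108.262 Y144.277
M5
G00 X0.000 Y0.000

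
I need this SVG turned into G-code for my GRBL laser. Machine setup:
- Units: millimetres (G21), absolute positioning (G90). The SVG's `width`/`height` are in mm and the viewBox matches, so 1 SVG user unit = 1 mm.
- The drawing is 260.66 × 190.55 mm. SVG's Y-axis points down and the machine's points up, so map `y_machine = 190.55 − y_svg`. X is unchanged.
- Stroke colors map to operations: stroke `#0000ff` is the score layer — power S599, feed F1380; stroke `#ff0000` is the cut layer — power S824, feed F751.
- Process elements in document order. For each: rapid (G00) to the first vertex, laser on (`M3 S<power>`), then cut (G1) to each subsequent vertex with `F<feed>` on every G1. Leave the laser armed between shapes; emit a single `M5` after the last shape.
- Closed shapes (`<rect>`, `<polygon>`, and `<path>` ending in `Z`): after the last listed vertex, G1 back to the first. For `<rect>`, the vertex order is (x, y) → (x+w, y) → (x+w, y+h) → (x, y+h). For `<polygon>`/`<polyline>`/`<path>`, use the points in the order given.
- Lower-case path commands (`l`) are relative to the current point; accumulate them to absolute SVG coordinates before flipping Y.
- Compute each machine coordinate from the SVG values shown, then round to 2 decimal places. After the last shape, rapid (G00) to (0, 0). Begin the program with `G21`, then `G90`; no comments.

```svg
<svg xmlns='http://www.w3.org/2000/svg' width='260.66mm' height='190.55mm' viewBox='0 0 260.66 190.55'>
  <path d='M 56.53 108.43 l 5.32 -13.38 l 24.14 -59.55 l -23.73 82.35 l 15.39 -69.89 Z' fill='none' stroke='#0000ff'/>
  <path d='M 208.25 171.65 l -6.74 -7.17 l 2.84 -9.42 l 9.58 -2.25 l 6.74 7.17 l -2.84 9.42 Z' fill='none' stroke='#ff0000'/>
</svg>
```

1 u = 1 mm; y_m = 190.55 − y.

[1] `<path>` closed polygon, #0000ff→score S599 F1380: (56.53,82.12) → (61.85,95.50) → (85.99,155.05) → (62.26,72.70) → (77.65,142.59) → (56.53,82.12) (closed)

[2] `<path>` regular polygon, #ff0000→cut S824 F751: (208.25,18.90) → (201.51,26.07) → (204.35,35.49) → (213.93,37.74) → (220.67,30.57) → (217.83,21.15) → (208.25,18.90) (closed)

G21
G90
G00 X56.53 Y82.12
M3 S599
G1 X61.85 Y95.50 F1380
G1 X85.99 Y155.05 F1380
G1 X62.26 Y72.70 F1380
G1 X77.65 Y142.59 F1380
G1 X56.53 Y82.12 F1380
G00 X208.25 Y18.90
M3 S824
G1 X201.51 Y26.07 F751
G1 X204.35 Y35.49 F751
G1 X213.93 Y37.74 F751
G1 X220.67 Y30.57 F751
G1 X217.83 Y21.15 F751
G1 X208.25 Y18.90 F751
M5
G00 X0.00 Y0.00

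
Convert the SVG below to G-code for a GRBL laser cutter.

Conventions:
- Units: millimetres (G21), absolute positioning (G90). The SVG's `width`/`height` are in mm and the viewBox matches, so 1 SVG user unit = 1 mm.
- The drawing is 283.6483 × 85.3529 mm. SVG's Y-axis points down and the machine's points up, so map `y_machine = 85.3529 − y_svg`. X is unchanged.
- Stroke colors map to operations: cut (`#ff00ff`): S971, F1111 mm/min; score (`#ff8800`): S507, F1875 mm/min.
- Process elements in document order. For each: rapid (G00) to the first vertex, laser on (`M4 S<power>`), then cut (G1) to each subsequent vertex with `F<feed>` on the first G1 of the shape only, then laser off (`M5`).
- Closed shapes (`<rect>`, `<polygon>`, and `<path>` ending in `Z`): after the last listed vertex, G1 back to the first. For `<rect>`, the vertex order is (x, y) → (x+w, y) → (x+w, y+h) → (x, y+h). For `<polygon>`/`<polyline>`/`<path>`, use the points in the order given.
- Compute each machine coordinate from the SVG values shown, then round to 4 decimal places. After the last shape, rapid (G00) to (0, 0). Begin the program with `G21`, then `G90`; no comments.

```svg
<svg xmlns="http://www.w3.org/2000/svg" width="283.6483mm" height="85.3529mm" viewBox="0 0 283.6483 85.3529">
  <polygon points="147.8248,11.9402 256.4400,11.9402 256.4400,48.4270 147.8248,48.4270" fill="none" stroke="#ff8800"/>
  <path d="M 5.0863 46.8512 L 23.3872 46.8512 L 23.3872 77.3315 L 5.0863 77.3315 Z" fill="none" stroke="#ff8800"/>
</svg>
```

Since the viewBox matches the mm dimensions, user units are millimetres directly. The only transform is the Y-flip y_m = 85.3529 − y_svg.

Shape 1 is a rectangle drawn with `<polygon>`. Its stroke #ff8800 means score at S507, F1875. After flipping Y the toolpath is (147.8248,73.4127) → (256.4400,73.4127) → (256.4400,36.9259) → (147.8248,36.9259) → (147.8248,73.4127), returning to the start.

Shape 2 is a rectangle drawn with `<path>`. Its stroke #ff8800 means score at S507, F1875. After flipping Y the toolpath is (5.0863,38.5017) → (23.3872,38.5017) → (23.3872,8.0214) → (5.0863,8.0214) → (5.0863,38.5017), returning to the start.

G21
G90
G00 X147.8248 Y73.4127
M4 S507
G1 X256.4400 Y73.4127 F1875
G1 X256.4400 Y36.9259
G1 X147.8248 Y36.9259
G1 X147.8248 Y73.4127
M5
G00 X5.0863 Y38.5017
M4 S507
G1 X23.3872 Y38.5017 F1875
G1 X23.3872 Y8.0214
G1 X5.0863 Y8.0214
G1 X5.0863 Y38.5017
M5
G00 X0.0000 Y0.0000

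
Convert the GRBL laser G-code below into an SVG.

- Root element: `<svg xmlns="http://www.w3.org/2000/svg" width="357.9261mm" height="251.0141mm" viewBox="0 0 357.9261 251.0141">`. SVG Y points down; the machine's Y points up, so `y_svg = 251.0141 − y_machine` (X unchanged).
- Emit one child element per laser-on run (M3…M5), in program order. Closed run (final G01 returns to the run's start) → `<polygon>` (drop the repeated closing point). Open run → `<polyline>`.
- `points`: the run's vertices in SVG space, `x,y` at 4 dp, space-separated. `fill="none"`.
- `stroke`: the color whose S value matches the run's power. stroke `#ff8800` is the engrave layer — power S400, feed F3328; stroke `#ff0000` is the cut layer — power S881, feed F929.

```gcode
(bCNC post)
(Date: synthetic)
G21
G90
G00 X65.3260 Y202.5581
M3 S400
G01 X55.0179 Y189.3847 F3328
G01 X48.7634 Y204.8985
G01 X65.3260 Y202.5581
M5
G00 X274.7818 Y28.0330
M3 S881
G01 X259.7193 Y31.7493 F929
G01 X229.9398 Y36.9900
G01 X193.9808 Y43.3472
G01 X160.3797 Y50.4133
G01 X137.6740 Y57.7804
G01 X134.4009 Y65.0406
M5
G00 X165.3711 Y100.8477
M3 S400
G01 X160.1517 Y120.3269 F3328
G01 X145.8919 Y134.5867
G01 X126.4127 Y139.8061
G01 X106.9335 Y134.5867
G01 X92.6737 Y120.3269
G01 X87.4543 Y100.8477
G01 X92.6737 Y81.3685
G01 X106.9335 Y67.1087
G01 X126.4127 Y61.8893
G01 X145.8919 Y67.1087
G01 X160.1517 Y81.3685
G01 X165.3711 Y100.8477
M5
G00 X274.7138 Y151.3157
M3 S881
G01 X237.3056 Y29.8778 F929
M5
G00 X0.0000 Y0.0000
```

Each laser-on run becomes one SVG element. Flip Y back into SVG space with y_svg = 251.0141 − y_machine.

Run 1: S400 ⇒ engrave layer `#ff8800`. The run returns to its start, so emit a `<polygon>` with points (Y-flipped): 65.3260,48.4560 55.0179,61.6294 48.7634,46.1156.

Run 2: power S881 maps to stroke `#ff0000` (cut). The run is open, so emit a `<polyline>` with points (Y-flipped): 274.7818,222.9811 259.7193,219.2648 229.9398,214.0241 193.9808,207.6669 160.3797,200.6008 137.6740,193.2337 134.4009,185.9735.

Run 3: power S400 maps to stroke `#ff8800` (engrave). The run returns to its start, so emit a `<polygon>` with points (Y-flipped): 165.3711,150.1664 160.1517,130.6872 145.8919,116.4274 126.4127,111.2080 106.9335,116.4274 92.6737,130.6872 87.4543,150.1664 92.6737,169.6456 106.9335,183.9054 126.4127,189.1248 145.8919,183.9054 160.1517,169.6456.

Run 4: S881 ⇒ cut layer `#ff0000`. The run is open, so emit a `<polyline>` with points (Y-flipped): 274.7138,99.6984 237.3056,221.1363.

<svg xmlns="http://www.w3.org/2000/svg" width="357.9261mm" height="251.0141mm" viewBox="0 0 357.9261 251.0141">
  <polygon points="65.3260,48.4560 55.0179,61.6294 48.7634,46.1156" fill="none" stroke="#ff8800"/>
  <polyline points="274.7818,222.9811 259.7193,219.2648 229.9398,214.0241 193.9808,207.6669 160.3797,200.6008 137.6740,193.2337 134.4009,185.9735" fill="none" stroke="#ff0000"/>
  <polygon points="165.3711,150.1664 160.1517,130.6872 145.8919,116.4274 126.4127,111.2080 106.9335,116.4274 92.6737,130.6872 87.4543,150.1664 92.6737,169.6456 106.9335,183.9054 126.4127,189.1248 145.8919,183.9054 160.1517,169.6456" fill="none" stroke="#ff8800"/>
  <polyline points="274.7138,99.6984 237.3056,221.1363" fill="none" stroke="#ff0000"/>
</svg>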